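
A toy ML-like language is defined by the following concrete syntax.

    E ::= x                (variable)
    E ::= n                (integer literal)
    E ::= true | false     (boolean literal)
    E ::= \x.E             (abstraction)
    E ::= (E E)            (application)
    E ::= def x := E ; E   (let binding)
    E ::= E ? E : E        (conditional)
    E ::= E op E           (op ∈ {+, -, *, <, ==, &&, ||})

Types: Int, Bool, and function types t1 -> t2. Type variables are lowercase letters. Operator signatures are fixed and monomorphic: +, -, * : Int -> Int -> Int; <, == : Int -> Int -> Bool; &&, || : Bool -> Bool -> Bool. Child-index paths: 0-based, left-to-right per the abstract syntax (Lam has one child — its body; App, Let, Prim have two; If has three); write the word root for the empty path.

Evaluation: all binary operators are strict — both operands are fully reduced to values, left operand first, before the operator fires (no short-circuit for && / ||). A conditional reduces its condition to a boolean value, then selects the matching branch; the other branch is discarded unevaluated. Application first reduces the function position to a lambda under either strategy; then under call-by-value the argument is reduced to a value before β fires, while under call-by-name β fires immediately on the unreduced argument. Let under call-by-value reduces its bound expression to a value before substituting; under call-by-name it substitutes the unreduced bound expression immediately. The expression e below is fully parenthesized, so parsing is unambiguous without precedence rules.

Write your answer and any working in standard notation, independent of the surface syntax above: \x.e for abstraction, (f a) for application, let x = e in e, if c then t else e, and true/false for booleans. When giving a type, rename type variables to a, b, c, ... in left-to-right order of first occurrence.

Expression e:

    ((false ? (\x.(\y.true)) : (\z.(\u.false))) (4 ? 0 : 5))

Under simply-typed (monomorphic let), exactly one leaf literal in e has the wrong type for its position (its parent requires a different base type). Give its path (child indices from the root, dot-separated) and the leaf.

Trace:
  unify Bool ~ Bool
\y._ : b -> Bool
\x._ : a -> b -> Bool
\u._ : d -> Bool
\z._ : c -> d -> Bool
  unify a -> b -> Bool ~ c -> d -> Bool
  unify a ~ c
  unify b -> Bool ~ d -> Bool
  unify b ~ d
  unify Bool ~ Bool
  unify Int ~ Bool
  FAIL: mismatch Int ~ Bool

Answer: 1.0 : 4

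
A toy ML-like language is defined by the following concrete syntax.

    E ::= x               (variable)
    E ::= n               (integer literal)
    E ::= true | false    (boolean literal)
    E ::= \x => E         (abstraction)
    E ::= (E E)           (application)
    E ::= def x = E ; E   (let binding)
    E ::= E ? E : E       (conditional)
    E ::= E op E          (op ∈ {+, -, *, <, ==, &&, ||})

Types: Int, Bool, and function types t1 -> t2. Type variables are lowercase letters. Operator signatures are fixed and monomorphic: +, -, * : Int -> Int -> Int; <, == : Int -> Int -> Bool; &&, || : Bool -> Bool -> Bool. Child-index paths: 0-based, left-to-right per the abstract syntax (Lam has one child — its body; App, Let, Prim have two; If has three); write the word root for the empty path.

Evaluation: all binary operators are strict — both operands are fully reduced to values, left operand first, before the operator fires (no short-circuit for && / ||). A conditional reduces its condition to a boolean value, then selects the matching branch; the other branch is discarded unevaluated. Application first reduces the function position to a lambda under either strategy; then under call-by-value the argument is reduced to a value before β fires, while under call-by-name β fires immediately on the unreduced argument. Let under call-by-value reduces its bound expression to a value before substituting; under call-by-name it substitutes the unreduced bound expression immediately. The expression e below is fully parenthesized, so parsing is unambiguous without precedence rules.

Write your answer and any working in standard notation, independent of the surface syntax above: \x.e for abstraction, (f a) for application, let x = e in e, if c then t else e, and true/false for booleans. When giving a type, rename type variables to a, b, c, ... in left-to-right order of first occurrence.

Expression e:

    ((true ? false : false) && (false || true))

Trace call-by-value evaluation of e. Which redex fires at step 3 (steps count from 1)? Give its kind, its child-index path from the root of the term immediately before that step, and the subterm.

Answer: delta at root : (false && true)

Working:
step 0: ((if true then false else false) && (false || true))
step 1: [if@0] (false && (false || true))
step 2: [delta@1] (false && true)
step 3: [delta@root] false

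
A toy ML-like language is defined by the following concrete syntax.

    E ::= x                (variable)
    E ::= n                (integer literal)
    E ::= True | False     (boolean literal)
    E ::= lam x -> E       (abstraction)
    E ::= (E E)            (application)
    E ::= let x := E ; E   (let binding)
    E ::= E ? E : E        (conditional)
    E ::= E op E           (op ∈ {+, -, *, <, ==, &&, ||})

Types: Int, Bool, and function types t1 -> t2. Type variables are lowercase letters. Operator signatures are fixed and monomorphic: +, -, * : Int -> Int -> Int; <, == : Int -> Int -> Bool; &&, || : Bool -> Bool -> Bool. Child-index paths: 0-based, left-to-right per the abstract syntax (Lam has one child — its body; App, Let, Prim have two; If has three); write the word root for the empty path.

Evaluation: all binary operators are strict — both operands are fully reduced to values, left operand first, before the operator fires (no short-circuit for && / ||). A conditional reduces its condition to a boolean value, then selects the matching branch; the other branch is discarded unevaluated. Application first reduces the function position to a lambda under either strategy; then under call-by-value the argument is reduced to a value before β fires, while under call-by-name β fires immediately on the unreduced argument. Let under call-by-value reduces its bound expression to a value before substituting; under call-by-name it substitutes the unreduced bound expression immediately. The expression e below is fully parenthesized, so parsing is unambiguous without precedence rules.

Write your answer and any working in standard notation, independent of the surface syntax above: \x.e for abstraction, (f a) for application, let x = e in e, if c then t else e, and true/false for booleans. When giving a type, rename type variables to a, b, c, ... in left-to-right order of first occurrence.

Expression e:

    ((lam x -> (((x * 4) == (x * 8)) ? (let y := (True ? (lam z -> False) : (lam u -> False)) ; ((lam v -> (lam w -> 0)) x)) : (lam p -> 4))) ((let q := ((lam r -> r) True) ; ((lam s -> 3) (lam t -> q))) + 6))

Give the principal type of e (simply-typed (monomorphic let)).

Answer: a -> Int

Derivation:
x : a
  unify a ~ Int
  unify Int ~ Int
  unify Int ~ Int
x : Int
  unify Int ~ Int
  unify Int ~ Int
  unify Int ~ Int
  unify Bool ~ Bool
  unify Bool ~ Bool
\z._ : b -> Bool
\u._ : c -> Bool
  unify b -> Bool ~ c -> Bool
  unify b ~ c
  unify Bool ~ Bool
let y : c -> Bool
\w._ : e -> Int
\v._ : d -> e -> Int
x : Int
  unify d -> e -> Int ~ Int -> f
  unify d ~ Int
  unify e -> Int ~ f
_ _ : e -> Int
\p._ : g -> Int
  unify e -> Int ~ g -> Int
  unify e ~ g
  unify Int ~ Int
\x._ : Int -> g -> Int
r : h
\r._ : h -> h
  unify h -> h ~ Bool -> i
  unify h ~ Bool
  unify Bool ~ i
_ _ : Bool
let q : Bool
\s._ : j -> Int
q : Bool
\t._ : k -> Bool
  unify j -> Int ~ (k -> Bool) -> l
  unify j ~ k -> Bool
  unify Int ~ l
_ _ : Int
  unify Int ~ Int
  unify Int ~ Int
  unify Int -> g -> Int ~ Int -> m
  unify Int ~ Int
  unify g -> Int ~ m
_ _ : g -> Int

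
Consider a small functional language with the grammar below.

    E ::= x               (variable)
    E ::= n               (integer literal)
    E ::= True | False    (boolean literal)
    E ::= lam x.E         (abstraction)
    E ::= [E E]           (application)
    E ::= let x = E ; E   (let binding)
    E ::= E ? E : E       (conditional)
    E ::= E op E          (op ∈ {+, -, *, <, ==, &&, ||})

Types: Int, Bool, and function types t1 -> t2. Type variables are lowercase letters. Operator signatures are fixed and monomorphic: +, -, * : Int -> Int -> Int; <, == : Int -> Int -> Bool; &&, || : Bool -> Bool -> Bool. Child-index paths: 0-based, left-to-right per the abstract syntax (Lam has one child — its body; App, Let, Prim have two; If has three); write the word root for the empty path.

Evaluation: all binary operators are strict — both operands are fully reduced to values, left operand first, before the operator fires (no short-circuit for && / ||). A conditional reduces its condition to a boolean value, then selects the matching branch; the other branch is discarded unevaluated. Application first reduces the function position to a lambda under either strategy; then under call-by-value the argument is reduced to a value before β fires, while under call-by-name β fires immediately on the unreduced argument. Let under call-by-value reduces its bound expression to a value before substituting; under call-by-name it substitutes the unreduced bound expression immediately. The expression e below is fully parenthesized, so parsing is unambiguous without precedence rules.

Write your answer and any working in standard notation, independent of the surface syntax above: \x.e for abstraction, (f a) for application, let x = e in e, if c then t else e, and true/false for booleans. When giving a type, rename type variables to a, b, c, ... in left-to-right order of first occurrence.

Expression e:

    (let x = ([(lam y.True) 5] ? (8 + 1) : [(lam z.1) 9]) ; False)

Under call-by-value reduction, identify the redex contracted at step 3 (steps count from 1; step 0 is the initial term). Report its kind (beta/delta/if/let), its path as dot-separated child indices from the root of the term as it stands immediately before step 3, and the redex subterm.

Answer: delta at 0 : (8 + 1)

Derivation:
step 0: (let x = (if ((\y.true) 5) then (8 + 1) else ((\z.1) 9)) in false)
step 1: [beta@0.0] (let x = (if true then (8 + 1) else ((\z.1) 9)) in false)
step 2: [if@0] (let x = (8 + 1) in false)
step 3: [delta@0] (let x = 9 in false)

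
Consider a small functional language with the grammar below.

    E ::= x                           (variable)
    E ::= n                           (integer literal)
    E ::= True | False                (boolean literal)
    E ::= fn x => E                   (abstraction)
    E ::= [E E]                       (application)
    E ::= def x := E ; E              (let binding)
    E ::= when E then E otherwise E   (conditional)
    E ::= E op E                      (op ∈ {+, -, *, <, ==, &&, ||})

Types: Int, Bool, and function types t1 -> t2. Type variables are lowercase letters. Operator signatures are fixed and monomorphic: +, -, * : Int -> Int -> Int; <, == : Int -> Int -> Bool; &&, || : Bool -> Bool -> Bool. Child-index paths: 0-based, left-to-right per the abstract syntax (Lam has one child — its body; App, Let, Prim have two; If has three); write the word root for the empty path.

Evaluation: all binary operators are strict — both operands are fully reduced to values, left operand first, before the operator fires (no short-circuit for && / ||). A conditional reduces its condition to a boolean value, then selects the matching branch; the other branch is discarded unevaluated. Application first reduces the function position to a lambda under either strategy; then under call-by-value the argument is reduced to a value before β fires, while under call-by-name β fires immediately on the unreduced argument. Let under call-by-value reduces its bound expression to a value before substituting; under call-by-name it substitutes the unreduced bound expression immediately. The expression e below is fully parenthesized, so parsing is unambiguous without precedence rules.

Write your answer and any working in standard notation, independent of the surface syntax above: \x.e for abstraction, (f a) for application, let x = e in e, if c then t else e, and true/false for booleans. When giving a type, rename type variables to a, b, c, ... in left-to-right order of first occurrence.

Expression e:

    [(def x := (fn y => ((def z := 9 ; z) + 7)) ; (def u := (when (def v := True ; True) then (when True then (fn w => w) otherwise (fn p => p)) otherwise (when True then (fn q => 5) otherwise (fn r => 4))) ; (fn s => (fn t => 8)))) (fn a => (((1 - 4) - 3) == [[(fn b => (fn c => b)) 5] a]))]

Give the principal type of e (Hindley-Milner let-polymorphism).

Answer: a -> Int

Working:
let z : Int
z : Int
  unify Int ~ Int
  unify Int ~ Int
\y._ : a -> Int
let x : forall. a -> Int
let v : Bool
  unify Bool ~ Bool
  unify Bool ~ Bool
w : b
\w._ : b -> b
p : c
\p._ : c -> c
  unify b -> b ~ c -> c
  unify b ~ c
  unify c ~ c
  unify Bool ~ Bool
\q._ : d -> Int
\r._ : e -> Int
  unify d -> Int ~ e -> Int
  unify d ~ e
  unify Int ~ Int
  unify c -> c ~ e -> Int
  unify c ~ e
  unify e ~ Int
let u : Int -> Int
\t._ : g -> Int
\s._ : f -> g -> Int
  unify Int ~ Int
  unify Int ~ Int
  unify Int ~ Int
  unify Int ~ Int
  unify Int ~ Int
b : i
\c._ : j -> i
\b._ : i -> j -> i
  unify i -> j -> i ~ Int -> k
  unify i ~ Int
  unify j -> Int ~ k
_ _ : j -> Int
a : h
  unify j -> Int ~ h -> l
  unify j ~ h
  unify Int ~ l
_ _ : Int
  unify Int ~ Int
\a._ : h -> Bool
  unify f -> g -> Int ~ (h -> Bool) -> m
  unify f ~ h -> Bool
  unify g -> Int ~ m
_ _ : g -> Int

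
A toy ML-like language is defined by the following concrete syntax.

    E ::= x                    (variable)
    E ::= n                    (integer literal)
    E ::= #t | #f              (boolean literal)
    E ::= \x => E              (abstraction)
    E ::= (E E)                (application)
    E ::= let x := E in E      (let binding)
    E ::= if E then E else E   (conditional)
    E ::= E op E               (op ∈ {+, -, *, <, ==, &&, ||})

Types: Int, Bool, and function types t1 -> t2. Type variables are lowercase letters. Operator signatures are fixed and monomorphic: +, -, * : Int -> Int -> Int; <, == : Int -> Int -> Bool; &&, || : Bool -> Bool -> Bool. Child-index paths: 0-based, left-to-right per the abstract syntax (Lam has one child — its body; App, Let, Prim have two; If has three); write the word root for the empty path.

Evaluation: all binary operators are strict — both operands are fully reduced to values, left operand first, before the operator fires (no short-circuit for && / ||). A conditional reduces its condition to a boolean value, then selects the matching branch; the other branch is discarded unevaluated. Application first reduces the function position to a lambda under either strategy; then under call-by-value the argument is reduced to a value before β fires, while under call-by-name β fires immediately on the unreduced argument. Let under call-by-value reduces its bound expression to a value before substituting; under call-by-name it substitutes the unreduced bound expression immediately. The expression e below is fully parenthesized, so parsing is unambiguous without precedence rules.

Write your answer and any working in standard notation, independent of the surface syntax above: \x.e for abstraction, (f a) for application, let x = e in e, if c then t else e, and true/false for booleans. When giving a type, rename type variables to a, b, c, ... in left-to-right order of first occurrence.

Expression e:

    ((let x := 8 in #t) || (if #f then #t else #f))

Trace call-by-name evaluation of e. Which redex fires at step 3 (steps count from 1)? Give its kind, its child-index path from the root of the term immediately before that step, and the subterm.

Derivation:
step 0: ((let x = 8 in true) || (if false then true else false))
step 1: [let@0] (true || (if false then true else false))
step 2: [if@1] (true || false)
step 3: [delta@root] true

Answer: delta at root : (true || false)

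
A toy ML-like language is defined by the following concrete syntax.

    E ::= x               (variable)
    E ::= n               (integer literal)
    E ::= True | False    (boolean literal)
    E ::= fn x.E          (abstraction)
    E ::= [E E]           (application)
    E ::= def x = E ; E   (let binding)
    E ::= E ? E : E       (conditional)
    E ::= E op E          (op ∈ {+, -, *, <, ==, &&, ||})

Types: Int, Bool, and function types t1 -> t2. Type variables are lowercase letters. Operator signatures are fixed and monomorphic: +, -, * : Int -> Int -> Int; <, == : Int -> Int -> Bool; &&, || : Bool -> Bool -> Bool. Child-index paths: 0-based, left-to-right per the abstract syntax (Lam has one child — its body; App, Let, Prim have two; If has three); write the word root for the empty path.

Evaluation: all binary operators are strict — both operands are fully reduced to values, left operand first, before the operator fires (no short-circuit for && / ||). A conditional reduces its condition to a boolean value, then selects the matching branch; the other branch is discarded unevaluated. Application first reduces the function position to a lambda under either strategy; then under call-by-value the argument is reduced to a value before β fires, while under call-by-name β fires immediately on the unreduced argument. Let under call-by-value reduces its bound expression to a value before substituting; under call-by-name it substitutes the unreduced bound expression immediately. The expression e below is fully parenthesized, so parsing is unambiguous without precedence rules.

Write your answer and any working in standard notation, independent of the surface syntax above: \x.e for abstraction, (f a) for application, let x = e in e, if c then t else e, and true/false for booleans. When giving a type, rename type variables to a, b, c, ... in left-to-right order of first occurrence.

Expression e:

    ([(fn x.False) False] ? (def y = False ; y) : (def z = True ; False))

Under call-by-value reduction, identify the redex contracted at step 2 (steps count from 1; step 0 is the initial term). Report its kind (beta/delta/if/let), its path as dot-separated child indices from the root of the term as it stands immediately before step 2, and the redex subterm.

Trace:
step 0: (if ((\x.false) false) then (let y = false in y) else (let z = true in false))
step 1: [beta@0] (if false then (let y = false in y) else (let z = true in false))
step 2: [if@root] (let z = true in false)

Answer: if at root : (if false then (let y = false in y) else (let z = true in false))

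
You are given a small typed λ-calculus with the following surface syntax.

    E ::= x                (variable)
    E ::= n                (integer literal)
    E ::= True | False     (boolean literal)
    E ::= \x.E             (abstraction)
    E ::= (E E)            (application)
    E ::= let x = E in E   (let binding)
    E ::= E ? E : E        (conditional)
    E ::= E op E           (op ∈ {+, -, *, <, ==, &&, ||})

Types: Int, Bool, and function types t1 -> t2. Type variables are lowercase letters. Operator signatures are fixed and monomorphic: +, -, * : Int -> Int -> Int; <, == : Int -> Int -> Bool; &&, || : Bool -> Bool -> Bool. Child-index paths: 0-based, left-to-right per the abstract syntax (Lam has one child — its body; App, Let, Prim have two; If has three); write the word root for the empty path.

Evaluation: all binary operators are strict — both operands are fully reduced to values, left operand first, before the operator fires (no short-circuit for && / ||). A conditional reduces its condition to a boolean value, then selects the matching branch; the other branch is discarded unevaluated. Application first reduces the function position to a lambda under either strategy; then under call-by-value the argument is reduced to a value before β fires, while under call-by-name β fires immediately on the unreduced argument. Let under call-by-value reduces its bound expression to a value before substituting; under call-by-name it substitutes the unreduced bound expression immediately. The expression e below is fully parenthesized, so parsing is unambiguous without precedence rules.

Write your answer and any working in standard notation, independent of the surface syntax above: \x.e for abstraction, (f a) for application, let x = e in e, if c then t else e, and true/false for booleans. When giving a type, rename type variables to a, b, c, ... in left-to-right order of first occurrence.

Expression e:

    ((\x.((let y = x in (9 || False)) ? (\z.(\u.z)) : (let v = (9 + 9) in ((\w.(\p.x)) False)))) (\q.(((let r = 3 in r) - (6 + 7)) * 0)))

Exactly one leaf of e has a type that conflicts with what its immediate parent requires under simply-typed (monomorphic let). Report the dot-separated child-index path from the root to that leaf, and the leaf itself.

Answer: 0.0.0.1.0 : 9

Trace:
x : a
let y : a
  unify Int ~ Bool
  FAIL: mismatch Int ~ Bool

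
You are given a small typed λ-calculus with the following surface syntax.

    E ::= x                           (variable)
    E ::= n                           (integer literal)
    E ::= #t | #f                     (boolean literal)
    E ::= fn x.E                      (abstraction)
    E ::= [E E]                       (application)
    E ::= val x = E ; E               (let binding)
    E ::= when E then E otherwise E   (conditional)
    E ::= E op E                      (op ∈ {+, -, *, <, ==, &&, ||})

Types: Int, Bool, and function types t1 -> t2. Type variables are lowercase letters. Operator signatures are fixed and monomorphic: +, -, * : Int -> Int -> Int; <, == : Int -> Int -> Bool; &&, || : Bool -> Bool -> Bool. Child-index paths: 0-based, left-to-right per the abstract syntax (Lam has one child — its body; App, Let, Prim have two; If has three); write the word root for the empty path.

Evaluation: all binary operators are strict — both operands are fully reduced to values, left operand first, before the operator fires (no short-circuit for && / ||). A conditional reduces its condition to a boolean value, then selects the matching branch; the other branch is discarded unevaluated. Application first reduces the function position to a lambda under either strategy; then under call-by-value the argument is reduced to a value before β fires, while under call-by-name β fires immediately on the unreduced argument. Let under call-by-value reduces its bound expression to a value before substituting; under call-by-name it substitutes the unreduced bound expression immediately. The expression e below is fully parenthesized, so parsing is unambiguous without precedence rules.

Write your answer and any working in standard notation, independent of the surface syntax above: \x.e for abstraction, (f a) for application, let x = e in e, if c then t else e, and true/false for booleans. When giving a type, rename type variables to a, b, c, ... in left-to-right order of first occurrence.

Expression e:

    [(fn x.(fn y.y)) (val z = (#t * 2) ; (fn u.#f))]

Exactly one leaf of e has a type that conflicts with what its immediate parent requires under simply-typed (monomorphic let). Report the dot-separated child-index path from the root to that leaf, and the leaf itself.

Answer: 1.0.0 : true

Working:
y : b
\y._ : b -> b
\x._ : a -> b -> b
  unify Bool ~ Int
  FAIL: mismatch Bool ~ Int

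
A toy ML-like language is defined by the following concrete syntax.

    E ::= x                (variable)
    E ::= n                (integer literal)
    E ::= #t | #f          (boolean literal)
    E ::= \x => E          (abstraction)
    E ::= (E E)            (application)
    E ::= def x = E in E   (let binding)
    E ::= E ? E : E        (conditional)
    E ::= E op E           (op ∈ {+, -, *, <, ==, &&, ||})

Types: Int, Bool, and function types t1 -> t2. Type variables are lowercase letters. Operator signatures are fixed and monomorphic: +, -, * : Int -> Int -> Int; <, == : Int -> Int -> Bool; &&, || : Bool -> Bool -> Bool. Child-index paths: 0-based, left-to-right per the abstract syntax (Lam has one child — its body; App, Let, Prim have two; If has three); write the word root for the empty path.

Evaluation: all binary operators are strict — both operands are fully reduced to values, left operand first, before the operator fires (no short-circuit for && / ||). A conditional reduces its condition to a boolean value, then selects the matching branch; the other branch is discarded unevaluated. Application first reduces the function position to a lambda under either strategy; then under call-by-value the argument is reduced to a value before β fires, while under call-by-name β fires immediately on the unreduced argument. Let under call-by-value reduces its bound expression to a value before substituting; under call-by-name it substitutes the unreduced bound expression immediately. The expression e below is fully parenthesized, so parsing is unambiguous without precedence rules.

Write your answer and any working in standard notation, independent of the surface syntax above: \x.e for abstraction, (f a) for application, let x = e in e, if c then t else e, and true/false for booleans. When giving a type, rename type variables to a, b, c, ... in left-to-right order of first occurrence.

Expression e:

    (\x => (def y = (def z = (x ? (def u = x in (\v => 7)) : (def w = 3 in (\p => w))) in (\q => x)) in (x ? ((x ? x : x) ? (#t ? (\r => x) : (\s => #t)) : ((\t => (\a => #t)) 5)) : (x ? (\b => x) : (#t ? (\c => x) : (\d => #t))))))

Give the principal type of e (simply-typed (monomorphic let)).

Answer: Bool -> a -> Bool

Trace:
x : a
  unify a ~ Bool
x : Bool
let u : Bool
\v._ : b -> Int
let w : Int
w : Int
\p._ : c -> Int
  unify b -> Int ~ c -> Int
  unify b ~ c
  unify Int ~ Int
let z : c -> Int
x : Bool
\q._ : d -> Bool
let y : d -> Bool
x : Bool
  unify Bool ~ Bool
x : Bool
  unify Bool ~ Bool
x : Bool
x : Bool
  unify Bool ~ Bool
  unify Bool ~ Bool
  unify Bool ~ Bool
x : Bool
\r._ : e -> Bool
\s._ : f -> Bool
  unify e -> Bool ~ f -> Bool
  unify e ~ f
  unify Bool ~ Bool
\a._ : h -> Bool
\t._ : g -> h -> Bool
  unify g -> h -> Bool ~ Int -> i
  unify g ~ Int
  unify h -> Bool ~ i
_ _ : h -> Bool
  unify f -> Bool ~ h -> Bool
  unify f ~ h
  unify Bool ~ Bool
x : Bool
  unify Bool ~ Bool
x : Bool
\b._ : j -> Bool
  unify Bool ~ Bool
x : Bool
\c._ : k -> Bool
\d._ : l -> Bool
  unify k -> Bool ~ l -> Bool
  unify k ~ l
  unify Bool ~ Bool
  unify j -> Bool ~ l -> Bool
  unify j ~ l
  unify Bool ~ Bool
  unify h -> Bool ~ l -> Bool
  unify h ~ l
  unify Bool ~ Bool
\x._ : Bool -> l -> Bool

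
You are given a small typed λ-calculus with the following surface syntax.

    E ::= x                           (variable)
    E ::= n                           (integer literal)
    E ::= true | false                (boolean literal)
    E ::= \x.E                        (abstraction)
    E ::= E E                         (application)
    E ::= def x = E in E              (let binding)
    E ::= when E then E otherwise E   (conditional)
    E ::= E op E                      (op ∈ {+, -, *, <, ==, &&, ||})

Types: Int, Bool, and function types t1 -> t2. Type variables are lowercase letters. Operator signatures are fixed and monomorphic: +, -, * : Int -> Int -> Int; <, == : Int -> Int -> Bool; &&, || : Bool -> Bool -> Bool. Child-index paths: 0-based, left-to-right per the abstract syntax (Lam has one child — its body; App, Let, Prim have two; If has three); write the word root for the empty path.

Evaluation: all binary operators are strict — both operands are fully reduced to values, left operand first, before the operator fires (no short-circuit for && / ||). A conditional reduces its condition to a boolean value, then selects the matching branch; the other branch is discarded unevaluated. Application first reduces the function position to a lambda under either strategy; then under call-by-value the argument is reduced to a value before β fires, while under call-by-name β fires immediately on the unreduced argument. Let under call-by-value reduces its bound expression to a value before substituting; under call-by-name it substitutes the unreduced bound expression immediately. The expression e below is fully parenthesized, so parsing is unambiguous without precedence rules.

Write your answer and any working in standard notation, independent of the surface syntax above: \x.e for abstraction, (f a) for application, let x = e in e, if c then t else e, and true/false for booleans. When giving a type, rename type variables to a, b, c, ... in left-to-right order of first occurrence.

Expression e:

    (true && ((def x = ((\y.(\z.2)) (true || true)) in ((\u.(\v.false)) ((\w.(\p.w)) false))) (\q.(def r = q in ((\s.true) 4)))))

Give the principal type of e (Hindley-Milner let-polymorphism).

Derivation:
  unify Bool ~ Bool
\z._ : b -> Int
\y._ : a -> b -> Int
  unify Bool ~ Bool
  unify Bool ~ Bool
  unify a -> b -> Int ~ Bool -> c
  unify a ~ Bool
  unify b -> Int ~ c
_ _ : b -> Int
let x : forall. b -> Int
\v._ : e -> Bool
\u._ : d -> e -> Bool
w : f
\p._ : g -> f
\w._ : f -> g -> f
  unify f -> g -> f ~ Bool -> h
  unify f ~ Bool
  unify g -> Bool ~ h
_ _ : g -> Bool
  unify d -> e -> Bool ~ (g -> Bool) -> i
  unify d ~ g -> Bool
  unify e -> Bool ~ i
_ _ : e -> Bool
q : j
let r : j
\s._ : k -> Bool
  unify k -> Bool ~ Int -> l
  unify k ~ Int
  unify Bool ~ l
_ _ : Bool
\q._ : j -> Bool
  unify e -> Bool ~ (j -> Bool) -> m
  unify e ~ j -> Bool
  unify Bool ~ m
_ _ : Bool
  unify Bool ~ Bool

Answer: Bool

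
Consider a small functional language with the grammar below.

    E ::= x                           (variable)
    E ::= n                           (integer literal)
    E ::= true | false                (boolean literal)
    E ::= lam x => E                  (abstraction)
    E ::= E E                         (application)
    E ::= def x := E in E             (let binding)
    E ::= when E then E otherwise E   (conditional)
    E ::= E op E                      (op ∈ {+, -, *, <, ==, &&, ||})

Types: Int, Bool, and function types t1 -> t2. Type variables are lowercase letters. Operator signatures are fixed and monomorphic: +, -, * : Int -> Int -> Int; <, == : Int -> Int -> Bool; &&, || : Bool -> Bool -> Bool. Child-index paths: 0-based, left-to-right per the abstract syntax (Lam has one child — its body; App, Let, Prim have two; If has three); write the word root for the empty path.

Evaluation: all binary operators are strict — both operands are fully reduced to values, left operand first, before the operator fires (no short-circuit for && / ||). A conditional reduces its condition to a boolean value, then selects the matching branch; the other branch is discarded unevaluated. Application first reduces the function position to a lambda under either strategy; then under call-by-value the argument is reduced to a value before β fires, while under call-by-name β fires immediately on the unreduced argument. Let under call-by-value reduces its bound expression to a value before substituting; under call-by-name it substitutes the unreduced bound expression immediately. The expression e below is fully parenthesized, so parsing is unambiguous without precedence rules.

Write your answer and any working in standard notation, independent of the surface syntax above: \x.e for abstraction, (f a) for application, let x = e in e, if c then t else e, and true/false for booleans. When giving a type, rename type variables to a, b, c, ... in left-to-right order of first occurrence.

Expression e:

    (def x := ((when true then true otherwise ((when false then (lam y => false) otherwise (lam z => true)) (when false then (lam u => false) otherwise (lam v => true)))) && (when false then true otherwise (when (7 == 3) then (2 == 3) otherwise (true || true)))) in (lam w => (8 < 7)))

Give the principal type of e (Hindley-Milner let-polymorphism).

Working:
  unify Bool ~ Bool
  unify Bool ~ Bool
\y._ : a -> Bool
\z._ : b -> Bool
  unify a -> Bool ~ b -> Bool
  unify a ~ b
  unify Bool ~ Bool
  unify Bool ~ Bool
\u._ : c -> Bool
\v._ : d -> Bool
  unify c -> Bool ~ d -> Bool
  unify c ~ d
  unify Bool ~ Bool
  unify b -> Bool ~ (d -> Bool) -> e
  unify b ~ d -> Bool
  unify Bool ~ e
_ _ : Bool
  unify Bool ~ Bool
  unify Bool ~ Bool
  unify Bool ~ Bool
  unify Int ~ Int
  unify Int ~ Int
  unify Bool ~ Bool
  unify Int ~ Int
  unify Int ~ Int
  unify Bool ~ Bool
  unify Bool ~ Bool
  unify Bool ~ Bool
  unify Bool ~ Bool
  unify Bool ~ Bool
let x : Bool
  unify Int ~ Int
  unify Int ~ Int
\w._ : f -> Bool

Answer: a -> Bool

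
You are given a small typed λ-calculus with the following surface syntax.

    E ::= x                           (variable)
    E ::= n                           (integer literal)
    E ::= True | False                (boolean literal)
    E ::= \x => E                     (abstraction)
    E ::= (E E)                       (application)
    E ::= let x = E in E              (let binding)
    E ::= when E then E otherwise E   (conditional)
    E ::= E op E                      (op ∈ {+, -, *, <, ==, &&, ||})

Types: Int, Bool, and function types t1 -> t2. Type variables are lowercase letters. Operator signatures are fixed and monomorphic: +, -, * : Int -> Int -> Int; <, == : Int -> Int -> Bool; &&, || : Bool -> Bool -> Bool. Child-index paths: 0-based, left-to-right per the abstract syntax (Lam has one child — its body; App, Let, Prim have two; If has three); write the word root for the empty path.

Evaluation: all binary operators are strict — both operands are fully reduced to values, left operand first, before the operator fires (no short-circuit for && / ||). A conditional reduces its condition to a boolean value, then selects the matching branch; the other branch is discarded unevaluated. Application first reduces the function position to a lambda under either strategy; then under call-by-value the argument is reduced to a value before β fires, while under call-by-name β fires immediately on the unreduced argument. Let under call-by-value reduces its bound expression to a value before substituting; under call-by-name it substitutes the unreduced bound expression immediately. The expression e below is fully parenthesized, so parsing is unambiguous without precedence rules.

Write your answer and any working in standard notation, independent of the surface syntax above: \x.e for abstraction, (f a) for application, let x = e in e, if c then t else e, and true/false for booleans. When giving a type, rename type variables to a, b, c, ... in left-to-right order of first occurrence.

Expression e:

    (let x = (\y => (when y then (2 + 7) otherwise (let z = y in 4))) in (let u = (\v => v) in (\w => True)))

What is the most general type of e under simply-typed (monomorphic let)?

Answer: a -> Bool

Derivation:
y : a
  unify a ~ Bool
  unify Int ~ Int
  unify Int ~ Int
y : Bool
let z : Bool
  unify Int ~ Int
\y._ : Bool -> Int
let x : Bool -> Int
v : b
\v._ : b -> b
let u : b -> b
\w._ : c -> Bool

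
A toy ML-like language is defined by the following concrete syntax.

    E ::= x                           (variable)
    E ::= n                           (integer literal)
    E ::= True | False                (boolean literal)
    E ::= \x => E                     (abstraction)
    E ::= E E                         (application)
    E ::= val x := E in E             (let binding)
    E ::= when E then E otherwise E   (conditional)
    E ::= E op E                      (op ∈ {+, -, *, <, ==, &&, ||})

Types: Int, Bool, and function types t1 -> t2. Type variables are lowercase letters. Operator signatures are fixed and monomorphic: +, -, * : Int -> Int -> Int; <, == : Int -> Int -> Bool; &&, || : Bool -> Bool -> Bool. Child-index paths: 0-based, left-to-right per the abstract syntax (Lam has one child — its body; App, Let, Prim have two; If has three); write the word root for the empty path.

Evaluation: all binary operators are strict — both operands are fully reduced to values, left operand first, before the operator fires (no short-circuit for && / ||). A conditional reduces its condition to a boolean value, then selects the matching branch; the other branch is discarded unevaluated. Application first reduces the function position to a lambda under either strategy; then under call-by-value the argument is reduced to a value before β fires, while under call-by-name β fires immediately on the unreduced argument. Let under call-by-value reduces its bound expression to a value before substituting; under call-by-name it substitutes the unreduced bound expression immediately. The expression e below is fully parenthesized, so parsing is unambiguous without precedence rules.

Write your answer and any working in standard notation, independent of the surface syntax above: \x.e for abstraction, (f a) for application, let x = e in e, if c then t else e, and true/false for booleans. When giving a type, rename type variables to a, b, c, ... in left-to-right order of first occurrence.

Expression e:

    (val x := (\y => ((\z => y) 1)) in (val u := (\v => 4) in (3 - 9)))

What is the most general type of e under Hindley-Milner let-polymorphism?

Answer: Int

Working:
y : a
\z._ : b -> a
  unify b -> a ~ Int -> c
  unify b ~ Int
  unify a ~ c
_ _ : c
\y._ : c -> c
let x : forall. c -> c
\v._ : d -> Int
let u : forall. d -> Int
  unify Int ~ Int
  unify Int ~ Int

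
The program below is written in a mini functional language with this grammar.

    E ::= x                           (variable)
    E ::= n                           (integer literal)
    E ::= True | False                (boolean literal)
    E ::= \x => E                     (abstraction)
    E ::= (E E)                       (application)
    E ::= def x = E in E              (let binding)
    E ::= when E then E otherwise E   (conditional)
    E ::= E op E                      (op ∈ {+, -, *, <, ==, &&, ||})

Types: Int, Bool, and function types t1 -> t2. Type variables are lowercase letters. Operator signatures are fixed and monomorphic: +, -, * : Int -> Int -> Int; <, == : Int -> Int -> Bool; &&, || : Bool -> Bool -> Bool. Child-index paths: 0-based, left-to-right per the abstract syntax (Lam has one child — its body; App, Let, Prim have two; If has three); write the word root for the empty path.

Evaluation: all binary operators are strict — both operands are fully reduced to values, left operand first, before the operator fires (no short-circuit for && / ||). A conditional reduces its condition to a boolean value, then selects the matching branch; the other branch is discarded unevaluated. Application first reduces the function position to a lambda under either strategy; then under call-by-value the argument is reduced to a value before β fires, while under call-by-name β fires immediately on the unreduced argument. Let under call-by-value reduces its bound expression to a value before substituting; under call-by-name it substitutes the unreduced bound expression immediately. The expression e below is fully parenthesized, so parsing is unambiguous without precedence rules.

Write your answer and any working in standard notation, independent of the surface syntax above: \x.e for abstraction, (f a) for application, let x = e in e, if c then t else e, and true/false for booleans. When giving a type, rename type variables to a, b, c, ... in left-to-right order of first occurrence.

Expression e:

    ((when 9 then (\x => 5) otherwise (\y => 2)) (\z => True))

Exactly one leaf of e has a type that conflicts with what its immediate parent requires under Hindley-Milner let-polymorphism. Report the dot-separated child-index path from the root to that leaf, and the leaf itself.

Answer: 0.0 : 9

Trace:
  unify Int ~ Bool
  FAIL: mismatch Int ~ Bool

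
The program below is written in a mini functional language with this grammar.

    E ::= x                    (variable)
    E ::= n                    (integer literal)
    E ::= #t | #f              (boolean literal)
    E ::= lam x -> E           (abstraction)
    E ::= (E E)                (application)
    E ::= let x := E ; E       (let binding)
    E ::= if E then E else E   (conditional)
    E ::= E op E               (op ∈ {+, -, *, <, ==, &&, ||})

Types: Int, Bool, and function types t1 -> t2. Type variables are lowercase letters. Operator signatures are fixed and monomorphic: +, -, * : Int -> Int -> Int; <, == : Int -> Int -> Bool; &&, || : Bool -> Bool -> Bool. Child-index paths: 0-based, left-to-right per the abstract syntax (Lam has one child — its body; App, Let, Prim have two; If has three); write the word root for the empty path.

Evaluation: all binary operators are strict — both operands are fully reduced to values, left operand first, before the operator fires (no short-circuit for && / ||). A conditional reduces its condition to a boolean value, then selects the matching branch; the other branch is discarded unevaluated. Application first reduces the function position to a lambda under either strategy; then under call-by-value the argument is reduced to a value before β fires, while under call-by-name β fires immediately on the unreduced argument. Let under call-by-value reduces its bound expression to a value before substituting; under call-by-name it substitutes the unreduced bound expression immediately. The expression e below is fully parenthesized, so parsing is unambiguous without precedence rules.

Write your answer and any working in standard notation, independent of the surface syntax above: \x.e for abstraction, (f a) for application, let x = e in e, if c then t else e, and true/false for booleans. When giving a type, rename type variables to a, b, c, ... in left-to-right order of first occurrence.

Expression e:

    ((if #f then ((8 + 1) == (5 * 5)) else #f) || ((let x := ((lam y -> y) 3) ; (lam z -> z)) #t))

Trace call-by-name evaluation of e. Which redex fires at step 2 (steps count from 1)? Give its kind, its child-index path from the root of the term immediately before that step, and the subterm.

Derivation:
step 0: ((if false then ((8 + 1) == (5 * 5)) else false) || ((let x = ((\y.y) 3) in (\z.z)) true))
step 1: [if@0] (false || ((let x = ((\y.y) 3) in (\z.z)) true))
step 2: [let@1.0] (false || ((\z.z) true))

Answer: let at 1.0 : (let x = ((\y.y) 3) in (\z.z))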